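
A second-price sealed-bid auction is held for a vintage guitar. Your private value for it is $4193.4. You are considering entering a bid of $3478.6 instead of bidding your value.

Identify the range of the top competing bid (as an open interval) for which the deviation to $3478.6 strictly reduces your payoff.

($3478.6, $4193.4)

If the competing bid is below $3478.6, both bids win at the same price — no difference.
If it is above $4193.4, both bids lose — no difference.
If it lies strictly between $3478.6 and $4193.4, bidding your value wins at a price below your value (positive payoff) while bidding $3478.6 loses (payoff 0).
So the deviation strictly hurts on the open interval ($3478.6, $4193.4).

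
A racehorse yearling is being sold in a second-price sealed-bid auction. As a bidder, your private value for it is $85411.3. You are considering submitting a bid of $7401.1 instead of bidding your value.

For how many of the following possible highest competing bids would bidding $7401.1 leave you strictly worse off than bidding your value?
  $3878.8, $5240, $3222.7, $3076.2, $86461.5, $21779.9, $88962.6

1

The deviation hurts exactly when the highest competing bid lies strictly between $7401.1 and $85411.3 — underbidding then forfeits a profitable win.
$3878.8: below both → same outcome either way.
$5240: below both → same outcome either way.
$3222.7: below both → same outcome either way.
$3076.2: below both → same outcome either way.
$86461.5: above both → same outcome either way.
$21779.9: inside the interval → strictly worse (loss $63631.4).
$88962.6: above both → same outcome either way.
Count: 1.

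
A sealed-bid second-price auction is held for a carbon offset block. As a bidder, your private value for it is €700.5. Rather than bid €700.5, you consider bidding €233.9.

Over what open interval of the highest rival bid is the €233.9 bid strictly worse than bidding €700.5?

(€233.9, €700.5)

If the competing bid is below €233.9, both bids win at the same price — no difference.
If it is above €700.5, both bids lose — no difference.
If it lies strictly between €233.9 and €700.5, bidding your value wins at a price below your value (positive payoff) while bidding €233.9 loses (payoff 0).
So the deviation strictly hurts on the open interval (€233.9, €700.5).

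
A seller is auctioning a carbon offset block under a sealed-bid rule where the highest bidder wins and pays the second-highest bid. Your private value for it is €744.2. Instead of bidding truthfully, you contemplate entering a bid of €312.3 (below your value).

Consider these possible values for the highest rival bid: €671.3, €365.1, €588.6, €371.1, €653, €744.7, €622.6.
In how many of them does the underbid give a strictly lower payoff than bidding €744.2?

The deviation hurts exactly when the highest competing bid lies strictly between €312.3 and €744.2 — underbidding then forfeits a profitable win.
€671.3: inside the interval → strictly worse (loss €72.9).
€365.1: inside the interval → strictly worse (loss €379.1).
€588.6: inside the interval → strictly worse (loss €155.6).
€371.1: inside the interval → strictly worse (loss €373.1).
€653: inside the interval → strictly worse (loss €91.2).
€744.7: above both → same outcome either way.
€622.6: inside the interval → strictly worse (loss €121.6).
Count: 6.

6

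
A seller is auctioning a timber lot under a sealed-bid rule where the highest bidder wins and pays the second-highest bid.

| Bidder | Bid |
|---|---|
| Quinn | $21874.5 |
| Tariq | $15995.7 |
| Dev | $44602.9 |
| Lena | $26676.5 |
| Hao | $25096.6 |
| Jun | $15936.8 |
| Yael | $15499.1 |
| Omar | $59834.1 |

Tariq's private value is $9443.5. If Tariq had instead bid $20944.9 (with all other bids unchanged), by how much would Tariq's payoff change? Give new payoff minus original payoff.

The highest bid among the other bidders is $59834.1; Tariq's bid doesn't change that.
Original bid $15995.7: Tariq is not highest (top rival bid is $59834.1); payoff $0.
Alternative bid $20944.9: Tariq is not highest (top rival bid is $59834.1); payoff $0.
Change in payoff = $0 − ($0) = $0.

$0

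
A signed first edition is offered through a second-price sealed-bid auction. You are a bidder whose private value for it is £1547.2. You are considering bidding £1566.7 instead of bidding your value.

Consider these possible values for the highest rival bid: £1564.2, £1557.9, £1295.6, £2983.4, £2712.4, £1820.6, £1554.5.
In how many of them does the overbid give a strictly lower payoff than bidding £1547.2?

The deviation hurts exactly when the highest competing bid lies strictly between £1547.2 and £1566.7 — overbidding then wins at a price above your value.
£1564.2: inside the interval → strictly worse (loss £17).
£1557.9: inside the interval → strictly worse (loss £10.7).
£1295.6: below both → same outcome either way.
£2983.4: above both → same outcome either way.
£2712.4: above both → same outcome either way.
£1820.6: above both → same outcome either way.
£1554.5: inside the interval → strictly worse (loss £7.3).
Count: 3.

3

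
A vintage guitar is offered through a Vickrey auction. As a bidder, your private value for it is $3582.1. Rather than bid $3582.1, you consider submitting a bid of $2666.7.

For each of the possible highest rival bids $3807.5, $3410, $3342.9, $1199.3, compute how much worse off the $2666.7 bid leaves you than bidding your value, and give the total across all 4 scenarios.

$411.3

The deviation costs you only when the competing bid falls strictly between $2666.7 and $3582.1; elsewhere both bids give the same outcome.
$3807.5: outcomes coincide → loss $0.
$3410: truthful payoff $172.1, deviation payoff $0 → loss $172.1.
$3342.9: truthful payoff $239.2, deviation payoff $0 → loss $239.2.
$1199.3: outcomes coincide → loss $0.
Total loss = $172.1 + $239.2 = $411.3.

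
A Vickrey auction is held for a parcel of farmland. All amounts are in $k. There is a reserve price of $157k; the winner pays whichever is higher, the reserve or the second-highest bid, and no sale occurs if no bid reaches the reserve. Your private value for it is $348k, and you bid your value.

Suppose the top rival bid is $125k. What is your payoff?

$191k

Your bid $348k is the highest and exceeds the reserve.
Price = max(second-highest bid, reserve) = max($125k, $157k) = $157k.
Payoff = $348k − $157k = $191k.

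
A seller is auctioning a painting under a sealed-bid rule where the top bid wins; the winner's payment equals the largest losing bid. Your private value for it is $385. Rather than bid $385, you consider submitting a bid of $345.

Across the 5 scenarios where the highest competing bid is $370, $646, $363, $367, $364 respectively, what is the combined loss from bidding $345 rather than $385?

$76

The deviation costs you only when the competing bid falls strictly between $345 and $385; elsewhere both bids give the same outcome.
$370: truthful payoff $15, deviation payoff $0 → loss $15.
$646: outcomes coincide → loss $0.
$363: truthful payoff $22, deviation payoff $0 → loss $22.
$367: truthful payoff $18, deviation payoff $0 → loss $18.
$364: truthful payoff $21, deviation payoff $0 → loss $21.
Total loss = $15 + $22 + $18 + $21 = $76.
Truthful bidding weakly dominates here: raising your bid can only win items priced above your value, and lowering it can only forfeit items priced below.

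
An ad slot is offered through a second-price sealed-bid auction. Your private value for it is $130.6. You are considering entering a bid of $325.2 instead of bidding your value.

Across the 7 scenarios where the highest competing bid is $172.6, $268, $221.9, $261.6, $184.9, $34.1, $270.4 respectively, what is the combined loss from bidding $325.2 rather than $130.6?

The deviation costs you only when the competing bid falls strictly between $130.6 and $325.2; elsewhere both bids give the same outcome.
$172.6: truthful payoff $0, deviation payoff −$42 → loss $42.
$268: truthful payoff $0, deviation payoff −$137.4 → loss $137.4.
$221.9: truthful payoff $0, deviation payoff −$91.3 → loss $91.3.
$261.6: truthful payoff $0, deviation payoff −$131 → loss $131.
$184.9: truthful payoff $0, deviation payoff −$54.3 → loss $54.3.
$34.1: outcomes coincide → loss $0.
$270.4: truthful payoff $0, deviation payoff −$139.8 → loss $139.8.
Total loss = $42 + $137.4 + $91.3 + $131 + $54.3 + $139.8 = $595.8.
In a second-price auction your bid sets only whether you win, not what you pay, so bidding your true value is weakly dominant.

$595.8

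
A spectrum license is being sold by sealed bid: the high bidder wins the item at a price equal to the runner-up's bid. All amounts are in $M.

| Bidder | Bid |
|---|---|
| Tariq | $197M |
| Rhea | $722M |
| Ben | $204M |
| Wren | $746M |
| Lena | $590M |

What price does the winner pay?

Highest bid: Wren at $746M, so Wren wins.
Second-highest bid: Rhea at $722M — that is the price the winner pays.

$722M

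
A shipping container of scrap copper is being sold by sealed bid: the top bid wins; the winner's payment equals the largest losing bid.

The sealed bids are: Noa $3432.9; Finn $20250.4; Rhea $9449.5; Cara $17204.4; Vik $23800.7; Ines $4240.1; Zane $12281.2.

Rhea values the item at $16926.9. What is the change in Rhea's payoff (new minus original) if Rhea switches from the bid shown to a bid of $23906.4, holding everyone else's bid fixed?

−$6873.8

The highest bid among the other bidders is $23800.7; Rhea's bid doesn't change that.
Original bid $9449.5: Rhea is not highest (top rival bid is $23800.7); payoff $0.
Alternative bid $23906.4: Rhea is highest, pays the top rival bid $23800.7; payoff $16926.9 − $23800.7 = −$6873.8.
Change in payoff = −$6873.8 − ($0) = −$6873.8.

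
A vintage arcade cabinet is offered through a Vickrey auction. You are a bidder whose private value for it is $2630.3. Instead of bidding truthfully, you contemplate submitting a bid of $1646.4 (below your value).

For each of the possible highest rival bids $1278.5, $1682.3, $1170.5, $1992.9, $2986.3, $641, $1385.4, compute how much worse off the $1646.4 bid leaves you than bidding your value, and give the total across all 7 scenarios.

$1585.4

The deviation costs you only when the competing bid falls strictly between $1646.4 and $2630.3; elsewhere both bids give the same outcome.
$1278.5: outcomes coincide → loss $0.
$1682.3: truthful payoff $948, deviation payoff $0 → loss $948.
$1170.5: outcomes coincide → loss $0.
$1992.9: truthful payoff $637.4, deviation payoff $0 → loss $637.4.
$2986.3: outcomes coincide → loss $0.
$641: outcomes coincide → loss $0.
$1385.4: outcomes coincide → loss $0.
Total loss = $948 + $637.4 = $1585.4.
In a second-price auction your bid sets only whether you win, not what you pay, so bidding your true value is weakly dominant.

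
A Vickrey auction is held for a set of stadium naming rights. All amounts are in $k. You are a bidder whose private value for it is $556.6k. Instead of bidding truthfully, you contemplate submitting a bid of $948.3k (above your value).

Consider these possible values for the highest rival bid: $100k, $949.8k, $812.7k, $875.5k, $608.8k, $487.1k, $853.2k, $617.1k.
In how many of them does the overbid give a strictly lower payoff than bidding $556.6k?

5

The deviation hurts exactly when the highest competing bid lies strictly between $556.6k and $948.3k — overbidding then wins at a price above your value.
$100k: below both → same outcome either way.
$949.8k: above both → same outcome either way.
$812.7k: inside the interval → strictly worse (loss $256.1k).
$875.5k: inside the interval → strictly worse (loss $318.9k).
$608.8k: inside the interval → strictly worse (loss $52.2k).
$487.1k: below both → same outcome either way.
$853.2k: inside the interval → strictly worse (loss $296.6k).
$617.1k: inside the interval → strictly worse (loss $60.5k).
Count: 5.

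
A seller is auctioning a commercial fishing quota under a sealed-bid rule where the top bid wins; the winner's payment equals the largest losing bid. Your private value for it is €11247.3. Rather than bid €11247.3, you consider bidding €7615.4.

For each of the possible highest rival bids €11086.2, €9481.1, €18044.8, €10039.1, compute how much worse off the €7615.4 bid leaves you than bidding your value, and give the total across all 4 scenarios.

€3135.5

The deviation costs you only when the competing bid falls strictly between €7615.4 and €11247.3; elsewhere both bids give the same outcome.
€11086.2: truthful payoff €161.1, deviation payoff €0 → loss €161.1.
€9481.1: truthful payoff €1766.2, deviation payoff €0 → loss €1766.2.
€18044.8: outcomes coincide → loss €0.
€10039.1: truthful payoff €1208.2, deviation payoff €0 → loss €1208.2.
Total loss = €161.1 + €1766.2 + €1208.2 = €3135.5.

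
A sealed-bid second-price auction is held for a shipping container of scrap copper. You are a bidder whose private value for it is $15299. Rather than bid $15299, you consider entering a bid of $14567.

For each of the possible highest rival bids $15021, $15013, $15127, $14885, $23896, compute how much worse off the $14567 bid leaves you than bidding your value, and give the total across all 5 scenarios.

$1150

The deviation costs you only when the competing bid falls strictly between $14567 and $15299; elsewhere both bids give the same outcome.
$15021: truthful payoff $278, deviation payoff $0 → loss $278.
$15013: truthful payoff $286, deviation payoff $0 → loss $286.
$15127: truthful payoff $172, deviation payoff $0 → loss $172.
$14885: truthful payoff $414, deviation payoff $0 → loss $414.
$23896: outcomes coincide → loss $0.
Total loss = $278 + $286 + $172 + $414 = $1150.
Because the price is fixed by the runner-up's bid, deviating from your value can only change a good outcome into a bad one — never the reverse.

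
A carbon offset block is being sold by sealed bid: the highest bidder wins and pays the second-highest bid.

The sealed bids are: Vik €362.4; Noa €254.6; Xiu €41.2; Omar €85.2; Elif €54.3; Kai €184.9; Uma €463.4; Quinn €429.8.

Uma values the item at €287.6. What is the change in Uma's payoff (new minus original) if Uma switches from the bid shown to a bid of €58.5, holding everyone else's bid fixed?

The highest bid among the other bidders is €429.8; Uma's bid doesn't change that.
Original bid €463.4: Uma is highest, pays the top rival bid €429.8; payoff €287.6 − €429.8 = −€142.2.
Alternative bid €58.5: Uma is not highest (top rival bid is €429.8); payoff €0.
Change in payoff = €0 − (−€142.2) = €142.2.

€142.2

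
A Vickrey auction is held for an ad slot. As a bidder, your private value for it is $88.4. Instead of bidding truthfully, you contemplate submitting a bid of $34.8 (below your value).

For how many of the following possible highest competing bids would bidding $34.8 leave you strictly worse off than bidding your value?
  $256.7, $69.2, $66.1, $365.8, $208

2

The deviation hurts exactly when the highest competing bid lies strictly between $34.8 and $88.4 — underbidding then forfeits a profitable win.
$256.7: above both → same outcome either way.
$69.2: inside the interval → strictly worse (loss $19.2).
$66.1: inside the interval → strictly worse (loss $22.3).
$365.8: above both → same outcome either way.
$208: above both → same outcome either way.
Count: 2.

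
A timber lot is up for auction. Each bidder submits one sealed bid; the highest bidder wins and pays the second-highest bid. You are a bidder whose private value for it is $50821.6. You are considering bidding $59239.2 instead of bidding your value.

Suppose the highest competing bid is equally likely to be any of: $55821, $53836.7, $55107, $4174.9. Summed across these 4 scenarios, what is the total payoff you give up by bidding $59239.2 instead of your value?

The deviation costs you only when the competing bid falls strictly between $50821.6 and $59239.2; elsewhere both bids give the same outcome.
$55821: truthful payoff $0, deviation payoff −$4999.4 → loss $4999.4.
$53836.7: truthful payoff $0, deviation payoff −$3015.1 → loss $3015.1.
$55107: truthful payoff $0, deviation payoff −$4285.4 → loss $4285.4.
$4174.9: outcomes coincide → loss $0.
Total loss = $4999.4 + $3015.1 + $4285.4 = $12299.9.

$12299.9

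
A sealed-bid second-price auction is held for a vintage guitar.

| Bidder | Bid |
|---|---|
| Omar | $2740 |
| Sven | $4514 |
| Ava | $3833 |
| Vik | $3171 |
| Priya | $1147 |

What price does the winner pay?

Highest bid: Sven at $4514, so Sven wins.
Second-highest bid: Ava at $3833 — that is the price the winner pays.

$3833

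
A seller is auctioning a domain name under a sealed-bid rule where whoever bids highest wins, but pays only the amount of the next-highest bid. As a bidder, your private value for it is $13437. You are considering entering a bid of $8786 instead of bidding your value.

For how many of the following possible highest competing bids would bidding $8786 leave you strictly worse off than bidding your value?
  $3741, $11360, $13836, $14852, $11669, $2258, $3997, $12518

3

The deviation hurts exactly when the highest competing bid lies strictly between $8786 and $13437 — underbidding then forfeits a profitable win.
$3741: below both → same outcome either way.
$11360: inside the interval → strictly worse (loss $2077).
$13836: above both → same outcome either way.
$14852: above both → same outcome either way.
$11669: inside the interval → strictly worse (loss $1768).
$2258: below both → same outcome either way.
$3997: below both → same outcome either way.
$12518: inside the interval → strictly worse (loss $919).
Count: 3.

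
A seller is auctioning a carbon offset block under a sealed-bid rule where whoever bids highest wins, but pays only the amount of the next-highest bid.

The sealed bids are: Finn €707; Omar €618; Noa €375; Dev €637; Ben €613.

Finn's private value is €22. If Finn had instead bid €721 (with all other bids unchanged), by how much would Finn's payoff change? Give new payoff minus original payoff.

The highest bid among the other bidders is €637; Finn's bid doesn't change that.
Original bid €707: Finn is highest, pays the top rival bid €637; payoff €22 − €637 = −€615.
Alternative bid €721: Finn is highest, pays the top rival bid €637; payoff €22 − €637 = −€615.
Change in payoff = −€615 − (−€615) = €0.

€0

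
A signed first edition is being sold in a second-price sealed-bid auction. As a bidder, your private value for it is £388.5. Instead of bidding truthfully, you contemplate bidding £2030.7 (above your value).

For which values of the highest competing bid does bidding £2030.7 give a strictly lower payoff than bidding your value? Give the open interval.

(£388.5, £2030.7)

If the competing bid is below £388.5, both bids win at the same price — no difference.
If it is above £2030.7, both bids lose — no difference.
If it lies strictly between £388.5 and £2030.7, bidding your value loses (payoff 0) while bidding £2030.7 wins at a price above your value (payoff negative).
So the deviation strictly hurts on the open interval (£388.5, £2030.7).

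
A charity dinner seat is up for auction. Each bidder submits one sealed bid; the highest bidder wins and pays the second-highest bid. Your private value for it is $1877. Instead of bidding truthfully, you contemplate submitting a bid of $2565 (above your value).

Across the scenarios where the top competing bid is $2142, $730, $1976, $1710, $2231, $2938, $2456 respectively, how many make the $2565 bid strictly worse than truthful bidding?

The deviation hurts exactly when the highest competing bid lies strictly between $1877 and $2565 — overbidding then wins at a price above your value.
$2142: inside the interval → strictly worse (loss $265).
$730: below both → same outcome either way.
$1976: inside the interval → strictly worse (loss $99).
$1710: below both → same outcome either way.
$2231: inside the interval → strictly worse (loss $354).
$2938: above both → same outcome either way.
$2456: inside the interval → strictly worse (loss $579).
Count: 4.

4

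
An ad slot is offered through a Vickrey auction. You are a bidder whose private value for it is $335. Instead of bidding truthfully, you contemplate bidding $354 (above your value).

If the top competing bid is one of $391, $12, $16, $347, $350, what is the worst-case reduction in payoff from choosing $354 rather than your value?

$391: same outcome either way → loss $0.
$12: same outcome either way → loss $0.
$16: same outcome either way → loss $0.
$347: truthful gives $0, deviation gives −$12 → loss $12.
$350: truthful gives $0, deviation gives −$15 → loss $15.
Maximum loss: $15.

$15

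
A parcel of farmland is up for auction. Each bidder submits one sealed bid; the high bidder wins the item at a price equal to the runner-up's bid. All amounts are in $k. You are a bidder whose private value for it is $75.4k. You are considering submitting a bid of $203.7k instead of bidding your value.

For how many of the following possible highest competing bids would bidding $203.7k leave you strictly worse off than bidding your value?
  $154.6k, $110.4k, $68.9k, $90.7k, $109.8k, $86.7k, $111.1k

6

The deviation hurts exactly when the highest competing bid lies strictly between $75.4k and $203.7k — overbidding then wins at a price above your value.
$154.6k: inside the interval → strictly worse (loss $79.2k).
$110.4k: inside the interval → strictly worse (loss $35k).
$68.9k: below both → same outcome either way.
$90.7k: inside the interval → strictly worse (loss $15.3k).
$109.8k: inside the interval → strictly worse (loss $34.4k).
$86.7k: inside the interval → strictly worse (loss $11.3k).
$111.1k: inside the interval → strictly worse (loss $35.7k).
Count: 6.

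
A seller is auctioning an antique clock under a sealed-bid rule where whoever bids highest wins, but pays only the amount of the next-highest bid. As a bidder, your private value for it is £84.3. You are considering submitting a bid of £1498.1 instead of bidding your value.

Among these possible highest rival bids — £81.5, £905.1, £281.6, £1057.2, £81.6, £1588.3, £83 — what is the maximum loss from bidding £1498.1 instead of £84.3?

£81.5: same outcome either way → loss £0.
£905.1: truthful gives £0, deviation gives −£820.8 → loss £820.8.
£281.6: truthful gives £0, deviation gives −£197.3 → loss £197.3.
£1057.2: truthful gives £0, deviation gives −£972.9 → loss £972.9.
£81.6: same outcome either way → loss £0.
£1588.3: same outcome either way → loss £0.
£83: same outcome either way → loss £0.
Maximum loss: £972.9.

£972.9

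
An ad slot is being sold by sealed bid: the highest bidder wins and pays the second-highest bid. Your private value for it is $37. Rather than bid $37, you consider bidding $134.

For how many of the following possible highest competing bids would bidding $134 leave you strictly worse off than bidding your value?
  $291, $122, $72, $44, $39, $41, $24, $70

The deviation hurts exactly when the highest competing bid lies strictly between $37 and $134 — overbidding then wins at a price above your value.
$291: above both → same outcome either way.
$122: inside the interval → strictly worse (loss $85).
$72: inside the interval → strictly worse (loss $35).
$44: inside the interval → strictly worse (loss $7).
$39: inside the interval → strictly worse (loss $2).
$41: inside the interval → strictly worse (loss $4).
$24: below both → same outcome either way.
$70: inside the interval → strictly worse (loss $33).
Count: 6.

6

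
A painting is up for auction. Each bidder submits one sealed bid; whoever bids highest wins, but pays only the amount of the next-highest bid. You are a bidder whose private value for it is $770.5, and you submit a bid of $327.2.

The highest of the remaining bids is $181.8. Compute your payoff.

Your bid $327.2 exceeds the highest competing bid $181.8, so you win.
In a second-price auction the winner pays the second-highest bid, $181.8.
Payoff = value − price = $770.5 − $181.8 = $588.7.

$588.7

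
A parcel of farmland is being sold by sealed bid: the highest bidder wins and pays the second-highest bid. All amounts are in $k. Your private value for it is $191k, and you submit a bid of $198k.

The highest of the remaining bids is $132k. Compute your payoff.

$59k

Your bid $198k exceeds the highest competing bid $132k, so you win.
In a second-price auction the winner pays the second-highest bid, $132k.
Payoff = value − price = $191k − $132k = $59k.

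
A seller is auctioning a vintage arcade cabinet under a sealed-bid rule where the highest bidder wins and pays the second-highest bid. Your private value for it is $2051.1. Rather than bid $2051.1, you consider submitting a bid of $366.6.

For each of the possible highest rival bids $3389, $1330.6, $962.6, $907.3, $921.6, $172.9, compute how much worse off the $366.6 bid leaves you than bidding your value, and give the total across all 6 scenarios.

$4082.3

The deviation costs you only when the competing bid falls strictly between $366.6 and $2051.1; elsewhere both bids give the same outcome.
$3389: outcomes coincide → loss $0.
$1330.6: truthful payoff $720.5, deviation payoff $0 → loss $720.5.
$962.6: truthful payoff $1088.5, deviation payoff $0 → loss $1088.5.
$907.3: truthful payoff $1143.8, deviation payoff $0 → loss $1143.8.
$921.6: truthful payoff $1129.5, deviation payoff $0 → loss $1129.5.
$172.9: outcomes coincide → loss $0.
Total loss = $720.5 + $1088.5 + $1143.8 + $1129.5 = $4082.3.
Because the price is fixed by the runner-up's bid, deviating from your value can only change a good outcome into a bad one — never the reverse.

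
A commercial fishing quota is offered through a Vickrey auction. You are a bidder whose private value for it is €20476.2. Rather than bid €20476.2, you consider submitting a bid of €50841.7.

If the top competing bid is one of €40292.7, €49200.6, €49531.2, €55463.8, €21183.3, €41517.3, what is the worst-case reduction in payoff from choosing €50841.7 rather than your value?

€40292.7: truthful gives €0, deviation gives −€19816.5 → loss €19816.5.
€49200.6: truthful gives €0, deviation gives −€28724.4 → loss €28724.4.
€49531.2: truthful gives €0, deviation gives −€29055 → loss €29055.
€55463.8: same outcome either way → loss €0.
€21183.3: truthful gives €0, deviation gives −€707.1 → loss €707.1.
€41517.3: truthful gives €0, deviation gives −€21041.1 → loss €21041.1.
Maximum loss: €29055.

€29055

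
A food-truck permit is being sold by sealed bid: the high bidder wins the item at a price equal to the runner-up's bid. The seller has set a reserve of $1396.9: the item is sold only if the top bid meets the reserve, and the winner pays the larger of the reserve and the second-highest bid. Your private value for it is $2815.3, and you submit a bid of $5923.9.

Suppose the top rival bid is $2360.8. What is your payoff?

Your bid $5923.9 is the highest and exceeds the reserve.
Price = max(second-highest bid, reserve) = max($2360.8, $1396.9) = $2360.8.
Payoff = $2815.3 − $2360.8 = $454.5.

$454.5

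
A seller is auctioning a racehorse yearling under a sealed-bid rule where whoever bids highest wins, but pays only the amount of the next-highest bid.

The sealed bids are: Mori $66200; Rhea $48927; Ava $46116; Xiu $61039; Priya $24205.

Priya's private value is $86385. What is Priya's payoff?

Highest bid: Mori at $66200, so Mori wins.
Second-highest bid: Xiu at $61039 — that is the price the winner pays.
Priya did not win, so Priya pays nothing and receives nothing: payoff $0.

$0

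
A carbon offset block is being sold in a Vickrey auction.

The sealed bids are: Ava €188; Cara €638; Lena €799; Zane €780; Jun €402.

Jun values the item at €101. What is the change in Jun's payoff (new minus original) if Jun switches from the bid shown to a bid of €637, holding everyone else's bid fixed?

The highest bid among the other bidders is €799; Jun's bid doesn't change that.
Original bid €402: Jun is not highest (top rival bid is €799); payoff €0.
Alternative bid €637: Jun is not highest (top rival bid is €799); payoff €0.
Change in payoff = €0 − (€0) = €0.

€0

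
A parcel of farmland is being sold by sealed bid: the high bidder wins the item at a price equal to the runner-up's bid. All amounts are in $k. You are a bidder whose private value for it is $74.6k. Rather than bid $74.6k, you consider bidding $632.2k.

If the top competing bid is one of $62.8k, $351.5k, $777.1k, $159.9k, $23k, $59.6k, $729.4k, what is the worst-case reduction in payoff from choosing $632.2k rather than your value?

$276.9k

$62.8k: same outcome either way → loss $0k.
$351.5k: truthful gives $0k, deviation gives −$276.9k → loss $276.9k.
$777.1k: same outcome either way → loss $0k.
$159.9k: truthful gives $0k, deviation gives −$85.3k → loss $85.3k.
$23k: same outcome either way → loss $0k.
$59.6k: same outcome either way → loss $0k.
$729.4k: same outcome either way → loss $0k.
Maximum loss: $276.9k.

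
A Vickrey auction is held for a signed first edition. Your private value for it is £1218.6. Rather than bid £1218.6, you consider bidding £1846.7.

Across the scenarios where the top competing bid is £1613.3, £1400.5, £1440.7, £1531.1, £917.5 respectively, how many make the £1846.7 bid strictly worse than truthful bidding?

The deviation hurts exactly when the highest competing bid lies strictly between £1218.6 and £1846.7 — overbidding then wins at a price above your value.
£1613.3: inside the interval → strictly worse (loss £394.7).
£1400.5: inside the interval → strictly worse (loss £181.9).
£1440.7: inside the interval → strictly worse (loss £222.1).
£1531.1: inside the interval → strictly worse (loss £312.5).
£917.5: below both → same outcome either way.
Count: 4.

4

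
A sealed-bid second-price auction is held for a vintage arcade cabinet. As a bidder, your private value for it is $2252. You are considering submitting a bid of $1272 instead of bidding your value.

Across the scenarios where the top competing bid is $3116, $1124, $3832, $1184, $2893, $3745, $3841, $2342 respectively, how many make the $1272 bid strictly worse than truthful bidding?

The deviation hurts exactly when the highest competing bid lies strictly between $1272 and $2252 — underbidding then forfeits a profitable win.
$3116: above both → same outcome either way.
$1124: below both → same outcome either way.
$3832: above both → same outcome either way.
$1184: below both → same outcome either way.
$2893: above both → same outcome either way.
$3745: above both → same outcome either way.
$3841: above both → same outcome either way.
$2342: above both → same outcome either way.
Count: 0.

0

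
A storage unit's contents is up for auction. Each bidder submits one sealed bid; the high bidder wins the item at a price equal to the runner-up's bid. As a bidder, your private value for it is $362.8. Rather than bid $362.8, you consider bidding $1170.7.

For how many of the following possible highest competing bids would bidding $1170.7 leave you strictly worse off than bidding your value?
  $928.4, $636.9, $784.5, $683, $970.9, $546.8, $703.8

The deviation hurts exactly when the highest competing bid lies strictly between $362.8 and $1170.7 — overbidding then wins at a price above your value.
$928.4: inside the interval → strictly worse (loss $565.6).
$636.9: inside the interval → strictly worse (loss $274.1).
$784.5: inside the interval → strictly worse (loss $421.7).
$683: inside the interval → strictly worse (loss $320.2).
$970.9: inside the interval → strictly worse (loss $608.1).
$546.8: inside the interval → strictly worse (loss $184).
$703.8: inside the interval → strictly worse (loss $341).
Count: 7.

7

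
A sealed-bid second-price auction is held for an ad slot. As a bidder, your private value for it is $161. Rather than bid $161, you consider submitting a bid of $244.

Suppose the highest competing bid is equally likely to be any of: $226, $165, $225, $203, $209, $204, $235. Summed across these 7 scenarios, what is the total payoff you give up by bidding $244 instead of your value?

$340

The deviation costs you only when the competing bid falls strictly between $161 and $244; elsewhere both bids give the same outcome.
$226: truthful payoff $0, deviation payoff −$65 → loss $65.
$165: truthful payoff $0, deviation payoff −$4 → loss $4.
$225: truthful payoff $0, deviation payoff −$64 → loss $64.
$203: truthful payoff $0, deviation payoff −$42 → loss $42.
$209: truthful payoff $0, deviation payoff −$48 → loss $48.
$204: truthful payoff $0, deviation payoff −$43 → loss $43.
$235: truthful payoff $0, deviation payoff −$74 → loss $74.
Total loss = $65 + $4 + $64 + $42 + $48 + $43 + $74 = $340.
Truthful bidding weakly dominates here: raising your bid can only win items priced above your value, and lowering it can only forfeit items priced below.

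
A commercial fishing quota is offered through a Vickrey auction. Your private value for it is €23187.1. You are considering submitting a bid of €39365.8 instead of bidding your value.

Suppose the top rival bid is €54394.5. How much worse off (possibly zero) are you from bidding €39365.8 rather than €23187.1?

Bidding your value €23187.1: you lose (since €23187.1 < €54394.5). Payoff €0.
Bidding €39365.8: you lose. Payoff €0.
Difference = €0 − €0 = €0; both bids lead to the same outcome because the competing bid is above both your value and your alternative bid.
Because the price is fixed by the runner-up's bid, deviating from your value can only change a good outcome into a bad one — never the reverse.

€0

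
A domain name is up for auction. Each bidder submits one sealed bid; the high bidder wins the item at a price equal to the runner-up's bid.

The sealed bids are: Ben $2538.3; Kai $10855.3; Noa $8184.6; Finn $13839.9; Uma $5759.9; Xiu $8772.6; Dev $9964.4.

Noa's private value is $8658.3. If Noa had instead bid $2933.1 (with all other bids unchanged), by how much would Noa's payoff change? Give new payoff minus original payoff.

$0

The highest bid among the other bidders is $13839.9; Noa's bid doesn't change that.
Original bid $8184.6: Noa is not highest (top rival bid is $13839.9); payoff $0.
Alternative bid $2933.1: Noa is not highest (top rival bid is $13839.9); payoff $0.
Change in payoff = $0 − ($0) = $0.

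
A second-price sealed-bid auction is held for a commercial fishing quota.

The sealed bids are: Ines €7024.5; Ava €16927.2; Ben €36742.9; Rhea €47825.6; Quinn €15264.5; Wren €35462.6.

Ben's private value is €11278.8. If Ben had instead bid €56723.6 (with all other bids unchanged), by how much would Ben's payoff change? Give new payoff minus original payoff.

−€36546.8

The highest bid among the other bidders is €47825.6; Ben's bid doesn't change that.
Original bid €36742.9: Ben is not highest (top rival bid is €47825.6); payoff €0.
Alternative bid €56723.6: Ben is highest, pays the top rival bid €47825.6; payoff €11278.8 − €47825.6 = −€36546.8.
Change in payoff = −€36546.8 − (€0) = −€36546.8.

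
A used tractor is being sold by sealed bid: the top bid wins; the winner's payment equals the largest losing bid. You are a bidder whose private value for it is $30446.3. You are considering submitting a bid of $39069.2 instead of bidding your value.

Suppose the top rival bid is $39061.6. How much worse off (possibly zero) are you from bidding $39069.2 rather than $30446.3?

$8615.3

Bidding your value $30446.3: you lose (since $30446.3 < $39061.6). Payoff $0.
Bidding $39069.2: you win and pay $39061.6. Payoff $30446.3 − $39061.6 = −$8615.3.
The competing bid $39061.6 lies between your value and your inflated bid, so overbidding wins an item priced above your value.
Loss from deviating = $0 − (−$8615.3) = $8615.3.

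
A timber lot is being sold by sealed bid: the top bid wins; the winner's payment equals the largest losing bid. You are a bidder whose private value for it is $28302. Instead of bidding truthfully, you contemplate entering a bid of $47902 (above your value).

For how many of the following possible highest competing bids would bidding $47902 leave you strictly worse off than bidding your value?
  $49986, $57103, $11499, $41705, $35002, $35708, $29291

The deviation hurts exactly when the highest competing bid lies strictly between $28302 and $47902 — overbidding then wins at a price above your value.
$49986: above both → same outcome either way.
$57103: above both → same outcome either way.
$11499: below both → same outcome either way.
$41705: inside the interval → strictly worse (loss $13403).
$35002: inside the interval → strictly worse (loss $6700).
$35708: inside the interval → strictly worse (loss $7406).
$29291: inside the interval → strictly worse (loss $989).
Count: 4.

4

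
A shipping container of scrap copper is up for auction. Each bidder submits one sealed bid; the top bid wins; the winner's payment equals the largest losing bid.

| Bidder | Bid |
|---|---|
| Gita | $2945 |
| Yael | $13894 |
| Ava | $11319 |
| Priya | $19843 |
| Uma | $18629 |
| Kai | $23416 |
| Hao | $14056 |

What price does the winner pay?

Highest bid: Kai at $23416, so Kai wins.
Second-highest bid: Priya at $19843 — that is the price the winner pays.

$19843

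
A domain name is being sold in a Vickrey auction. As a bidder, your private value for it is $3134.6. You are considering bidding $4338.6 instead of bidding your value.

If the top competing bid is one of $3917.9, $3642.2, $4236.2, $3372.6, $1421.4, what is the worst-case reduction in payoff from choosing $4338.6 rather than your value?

$3917.9: truthful gives $0, deviation gives −$783.3 → loss $783.3.
$3642.2: truthful gives $0, deviation gives −$507.6 → loss $507.6.
$4236.2: truthful gives $0, deviation gives −$1101.6 → loss $1101.6.
$3372.6: truthful gives $0, deviation gives −$238 → loss $238.
$1421.4: same outcome either way → loss $0.
Maximum loss: $1101.6.

$1101.6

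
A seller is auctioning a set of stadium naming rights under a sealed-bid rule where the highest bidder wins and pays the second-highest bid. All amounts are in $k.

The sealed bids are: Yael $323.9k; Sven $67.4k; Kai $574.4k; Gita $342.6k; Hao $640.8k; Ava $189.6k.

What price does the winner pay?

$574.4k

Highest bid: Hao at $640.8k, so Hao wins.
Second-highest bid: Kai at $574.4k — that is the price the winner pays.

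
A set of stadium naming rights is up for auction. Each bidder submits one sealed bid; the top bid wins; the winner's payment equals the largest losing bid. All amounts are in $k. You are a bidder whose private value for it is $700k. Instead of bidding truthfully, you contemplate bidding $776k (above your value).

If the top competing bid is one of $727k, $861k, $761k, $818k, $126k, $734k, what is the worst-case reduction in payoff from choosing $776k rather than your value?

$727k: truthful gives $0k, deviation gives −$27k → loss $27k.
$861k: same outcome either way → loss $0k.
$761k: truthful gives $0k, deviation gives −$61k → loss $61k.
$818k: same outcome either way → loss $0k.
$126k: same outcome either way → loss $0k.
$734k: truthful gives $0k, deviation gives −$34k → loss $34k.
Maximum loss: $61k.

$61k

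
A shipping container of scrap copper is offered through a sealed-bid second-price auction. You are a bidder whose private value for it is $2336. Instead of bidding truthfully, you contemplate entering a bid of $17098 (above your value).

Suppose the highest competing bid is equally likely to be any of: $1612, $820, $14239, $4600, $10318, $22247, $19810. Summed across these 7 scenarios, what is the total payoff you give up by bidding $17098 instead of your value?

The deviation costs you only when the competing bid falls strictly between $2336 and $17098; elsewhere both bids give the same outcome.
$1612: outcomes coincide → loss $0.
$820: outcomes coincide → loss $0.
$14239: truthful payoff $0, deviation payoff −$11903 → loss $11903.
$4600: truthful payoff $0, deviation payoff −$2264 → loss $2264.
$10318: truthful payoff $0, deviation payoff −$7982 → loss $7982.
$22247: outcomes coincide → loss $0.
$19810: outcomes coincide → loss $0.
Total loss = $11903 + $2264 + $7982 = $22149.
In a second-price auction your bid sets only whether you win, not what you pay, so bidding your true value is weakly dominant.

$22149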